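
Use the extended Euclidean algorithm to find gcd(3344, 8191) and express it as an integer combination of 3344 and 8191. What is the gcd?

Apply Euclid's algorithm to 8191 and 3344:
8191 = 2·3344 + 1503
3344 = 2·1503 + 338
1503 = 4·338 + 151
338 = 2·151 + 36
151 = 4·36 + 7
36 = 5·7 + 1
7 = 7·1 + 0
gcd(3344, 8191) = 1.
Back-substituting:
1 = 36 − 5·7
1 = −5·151 + 21·36
1 = 21·338 − 47·151
1 = −47·1503 + 209·338
1 = 209·3344 − 465·1503
1 = −465·8191 + 1139·3344
So 1 = (-465)·8191 + (1139)·3344.

1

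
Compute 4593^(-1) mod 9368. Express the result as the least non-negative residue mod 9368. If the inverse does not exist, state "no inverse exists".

6537

Apply the Euclidean algorithm to 9368 and 4593:
9368 = 2·4593 + 182
4593 = 25·182 + 43
182 = 4·43 + 10
43 = 4·10 + 3
10 = 3·3 + 1
3 = 3·1 + 0
gcd = 1, so the inverse exists. Back-substitute:
1 = 10 − 3·3
1 = −3·43 + 13·10
1 = 13·182 − 55·43
1 = −55·4593 + 1388·182
1 = 1388·9368 − 2831·4593
So 4593·(-2831) ≡ 1 (mod 9368), and -2831 ≡ 6537 (mod 9368).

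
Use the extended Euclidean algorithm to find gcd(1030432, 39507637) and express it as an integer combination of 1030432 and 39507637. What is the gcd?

Apply Euclid's algorithm to 39507637 and 1030432:
39507637 = 38×1030432 + 351221
1030432 = 2×351221 + 327990
351221 = 1×327990 + 23231
327990 = 14×23231 + 2756
23231 = 8×2756 + 1183
2756 = 2×1183 + 390
1183 = 3×390 + 13
390 = 30×13 + 0
gcd(1030432, 39507637) = 13.
Express as a combination:
13 = 1183 − 3·390
13 = −3·2756 + 7·1183
13 = 7·23231 − 59·2756
13 = −59·327990 + 833·23231
13 = 833·351221 − 892·327990
13 = −892·1030432 + 2617·351221
13 = 2617·39507637 − 100338·1030432
So 13 = (2617)·39507637 + (-100338)·1030432.

13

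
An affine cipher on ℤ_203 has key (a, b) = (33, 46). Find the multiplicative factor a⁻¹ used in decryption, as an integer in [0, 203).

Run Euclid on (203, 33):
203 = 6*33 + 5
33 = 6*5 + 3
5 = 1*3 + 2
3 = 1*2 + 1
2 = 2*1 + 0
The gcd is 1. Working backward:
1 = 3 − 2
1 = −5 + 2·3
1 = 2·33 − 13·5
1 = −13·203 + 80·33
So 33·80 ≡ 1 (mod 203).

80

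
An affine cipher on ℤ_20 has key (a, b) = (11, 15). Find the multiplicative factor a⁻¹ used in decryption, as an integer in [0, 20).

Apply the Euclidean algorithm to 20 and 11:
20 = 1·11 + 9
11 = 1·9 + 2
9 = 4·2 + 1
2 = 2·1 + 0
Since gcd(11, 20) = 1, back-substitute to write 1 as a combination:
1 = 9 − 4·2
1 = −4·11 + 5·9
1 = 5·20 − 9·11
Thus 11·(-9) ≡ 1 (mod 20); reducing, -9 mod 20 = 11.

11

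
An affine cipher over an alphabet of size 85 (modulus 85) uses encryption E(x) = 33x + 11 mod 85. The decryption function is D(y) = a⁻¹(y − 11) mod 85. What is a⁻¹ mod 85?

Apply the Euclidean algorithm to 85 and 33:
85 = 2·33 + 19
33 = 1·19 + 14
19 = 1·14 + 5
14 = 2·5 + 4
5 = 1·4 + 1
4 = 4·1 + 0
gcd = 1, so the inverse exists. Back-substitute:
1 = 5 − 4
1 = −14 + 3·5
1 = 3·19 − 4·14
1 = −4·33 + 7·19
1 = 7·85 − 18·33
Thus 33·(-18) ≡ 1 (mod 85); reducing, -18 mod 85 = 67.

67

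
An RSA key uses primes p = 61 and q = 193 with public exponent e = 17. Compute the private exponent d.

φ(n) = (p−1)(q−1) = 60·192 = 11520.
Need d with 17·d ≡ 1 (mod 11520). Apply the extended Euclidean algorithm:
11520 = 677·17 + 11
17 = 1·11 + 6
11 = 1·6 + 5
6 = 1·5 + 1
5 = 5·1 + 0
Back-substitute:
1 = 6 − 5
1 = −11 + 2·6
1 = 2·17 − 3·11
1 = −3·11520 + 2033·17
So 17·2033 ≡ 1 (mod 11520), hence d = 2033.

2033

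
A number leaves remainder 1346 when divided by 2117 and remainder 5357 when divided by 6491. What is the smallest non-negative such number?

Write x = 1346 + 2117·k. Then 2117·k ≡ 5357 − 1346 ≡ 4011 (mod 6491).
Need 2117⁻¹ mod 6491. Extended Euclid on (6491, 2117):
6491 = 3*2117 + 140
2117 = 15*140 + 17
140 = 8*17 + 4
17 = 4*4 + 1
4 = 4*1 + 0
Back-substitute:
1 = 17 − 4·4
1 = −4·140 + 33·17
1 = 33·2117 − 499·140
1 = −499·6491 + 1530·2117
2117⁻¹ ≡ 1530 (mod 6491), so k ≡ 1530·4011 ≡ 2835 (mod 6491).
x = 1346 + 2117·2835 = 6003041.

6003041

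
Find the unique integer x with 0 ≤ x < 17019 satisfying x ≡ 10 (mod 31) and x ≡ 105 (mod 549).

7791

Write x = 10 + 31·k. Then 31·k ≡ 105 − 10 ≡ 95 (mod 549).
Need 31⁻¹ mod 549. Extended Euclid on (549, 31):
549 = 17*31 + 22
31 = 1*22 + 9
22 = 2*9 + 4
9 = 2*4 + 1
4 = 4*1 + 0
Back-substitute:
1 = 9 − 2·4
1 = −2·22 + 5·9
1 = 5·31 − 7·22
1 = −7·549 + 124·31
31⁻¹ ≡ 124 (mod 549), so k ≡ 124·95 ≡ 251 (mod 549).
x = 10 + 31·251 = 7791.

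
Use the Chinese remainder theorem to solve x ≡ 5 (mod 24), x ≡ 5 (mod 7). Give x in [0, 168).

Write x = 5 + 24·k. Then 24·k ≡ 5 − 5 ≡ 0 (mod 7).
Need 24⁻¹ mod 7. Extended Euclid on (7, 3):
7 = 2*3 + 1
3 = 3*1 + 0
Back-substitute:
1 = 7 − 2·3
24⁻¹ ≡ 5 (mod 7), so k ≡ 5·0 ≡ 0 (mod 7).
x = 5 + 24·0 = 5.

5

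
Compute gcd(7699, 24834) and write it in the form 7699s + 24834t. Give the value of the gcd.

1

Repeated division:
24834 = 3×7699 + 1737
7699 = 4×1737 + 751
1737 = 2×751 + 235
751 = 3×235 + 46
235 = 5×46 + 5
46 = 9×5 + 1
5 = 5×1 + 0
gcd(7699, 24834) = 1.
Working backward:
1 = 46 − 9·5
1 = −9·235 + 46·46
1 = 46·751 − 147·235
1 = −147·1737 + 340·751
1 = 340·7699 − 1507·1737
1 = −1507·24834 + 4861·7699
So 1 = (-1507)·24834 + (4861)·7699.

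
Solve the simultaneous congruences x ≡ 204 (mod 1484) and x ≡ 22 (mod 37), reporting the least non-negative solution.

Write x = 204 + 1484·k. Then 1484·k ≡ 22 − 204 ≡ 3 (mod 37).
Need 1484⁻¹ mod 37. Extended Euclid on (37, 4):
37 = 9·4 + 1
4 = 4·1 + 0
Back-substitute:
1 = 37 − 9·4
1484⁻¹ ≡ 28 (mod 37), so k ≡ 28·3 ≡ 10 (mod 37).
x = 204 + 1484·10 = 15044.

15044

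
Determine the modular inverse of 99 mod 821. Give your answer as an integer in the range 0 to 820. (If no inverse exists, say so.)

Apply the Euclidean algorithm to 821 and 99:
821 = 8*99 + 29
99 = 3*29 + 12
29 = 2*12 + 5
12 = 2*5 + 2
5 = 2*2 + 1
2 = 2*1 + 0
The gcd is 1. Working backward:
1 = 5 − 2·2
1 = −2·12 + 5·5
1 = 5·29 − 12·12
1 = −12·99 + 41·29
1 = 41·821 − 340·99
So 99·(-340) ≡ 1 (mod 821), and -340 ≡ 481 (mod 821).

481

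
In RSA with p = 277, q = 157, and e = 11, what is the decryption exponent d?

φ(n) = (p−1)(q−1) = 276·156 = 43056.
Need d with 11·d ≡ 1 (mod 43056). Apply the extended Euclidean algorithm:
43056 = 3914×11 + 2
11 = 5×2 + 1
2 = 2×1 + 0
Back-substitute:
1 = 11 − 5·2
1 = −5·43056 + 19571·11
So 11·19571 ≡ 1 (mod 43056), hence d = 19571.

19571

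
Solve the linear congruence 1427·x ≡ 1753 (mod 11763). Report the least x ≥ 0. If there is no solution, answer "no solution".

First find gcd(1427, 11763):
11763 = 8*1427 + 347
1427 = 4*347 + 39
347 = 8*39 + 35
39 = 1*35 + 4
35 = 8*4 + 3
4 = 1*3 + 1
3 = 3*1 + 0
gcd = 1, so a unique solution mod 11763 exists.
Back-substitute for the Bézout coefficients:
1 = 4 − 3
1 = −35 + 9·4
1 = 9·39 − 10·35
1 = −10·347 + 89·39
1 = 89·1427 − 366·347
1 = −366·11763 + 3017·1427
So 1427·(3017) ≡ 1 (mod 11763), giving 1427⁻¹ ≡ 3017.
x ≡ 1427⁻¹·1753 ≡ 3017·1753 ≡ 7214 (mod 11763).

7214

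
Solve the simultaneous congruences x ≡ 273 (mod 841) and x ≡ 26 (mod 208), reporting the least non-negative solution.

Write x = 273 + 841·k. Then 841·k ≡ 26 − 273 ≡ 169 (mod 208).
Need 841⁻¹ mod 208. Extended Euclid on (208, 9):
208 = 23*9 + 1
9 = 9*1 + 0
Back-substitute:
1 = 208 − 23·9
841⁻¹ ≡ 185 (mod 208), so k ≡ 185·169 ≡ 65 (mod 208).
x = 273 + 841·65 = 54938.

54938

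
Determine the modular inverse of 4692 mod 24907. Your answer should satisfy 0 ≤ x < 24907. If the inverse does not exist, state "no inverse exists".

21430

Extended Euclidean algorithm:
24907 = 5×4692 + 1447
4692 = 3×1447 + 351
1447 = 4×351 + 43
351 = 8×43 + 7
43 = 6×7 + 1
7 = 7×1 + 0
Since gcd(4692, 24907) = 1, back-substitute to write 1 as a combination:
1 = 43 − 6·7
1 = −6·351 + 49·43
1 = 49·1447 − 202·351
1 = −202·4692 + 655·1447
1 = 655·24907 − 3477·4692
Thus 4692·(-3477) ≡ 1 (mod 24907); reducing, -3477 mod 24907 = 21430.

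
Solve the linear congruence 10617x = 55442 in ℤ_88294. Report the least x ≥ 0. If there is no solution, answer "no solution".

83692

First find gcd(10617, 88294):
88294 = 8*10617 + 3358
10617 = 3*3358 + 543
3358 = 6*543 + 100
543 = 5*100 + 43
100 = 2*43 + 14
43 = 3*14 + 1
14 = 14*1 + 0
gcd = 1, so a unique solution mod 88294 exists.
Back-substitute for the Bézout coefficients:
1 = 43 − 3·14
1 = −3·100 + 7·43
1 = 7·543 − 38·100
1 = −38·3358 + 235·543
1 = 235·10617 − 743·3358
1 = −743·88294 + 6179·10617
So 10617·(6179) ≡ 1 (mod 88294), giving 10617⁻¹ ≡ 6179.
x ≡ 10617⁻¹·55442 ≡ 6179·55442 ≡ 83692 (mod 88294).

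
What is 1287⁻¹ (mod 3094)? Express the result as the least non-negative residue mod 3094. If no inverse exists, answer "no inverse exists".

Euclidean algorithm on 3094, 1287:
3094 = 2*1287 + 520
1287 = 2*520 + 247
520 = 2*247 + 26
247 = 9*26 + 13
26 = 2*13 + 0
The gcd is 13, not 1, hence no inverse exists.

no inverse exists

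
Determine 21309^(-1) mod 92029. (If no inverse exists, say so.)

2276

gcd(92029, 21309) by repeated division:
92029 = 4*21309 + 6793
21309 = 3*6793 + 930
6793 = 7*930 + 283
930 = 3*283 + 81
283 = 3*81 + 40
81 = 2*40 + 1
40 = 40*1 + 0
Since gcd(21309, 92029) = 1, back-substitute to write 1 as a combination:
1 = 81 − 2·40
1 = −2·283 + 7·81
1 = 7·930 − 23·283
1 = −23·6793 + 168·930
1 = 168·21309 − 527·6793
1 = −527·92029 + 2276·21309
So 21309·2276 ≡ 1 (mod 92029).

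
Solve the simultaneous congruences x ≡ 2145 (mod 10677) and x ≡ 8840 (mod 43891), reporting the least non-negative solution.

Write x = 2145 + 10677·k. Then 10677·k ≡ 8840 − 2145 ≡ 6695 (mod 43891).
Need 10677⁻¹ mod 43891. Extended Euclid on (43891, 10677):
43891 = 4·10677 + 1183
10677 = 9·1183 + 30
1183 = 39·30 + 13
30 = 2·13 + 4
13 = 3·4 + 1
4 = 4·1 + 0
Back-substitute:
1 = 13 − 3·4
1 = −3·30 + 7·13
1 = 7·1183 − 276·30
1 = −276·10677 + 2491·1183
1 = 2491·43891 − 10240·10677
10677⁻¹ ≡ 33651 (mod 43891), so k ≡ 33651·6695 ≡ 942 (mod 43891).
x = 2145 + 10677·942 = 10059879.

10059879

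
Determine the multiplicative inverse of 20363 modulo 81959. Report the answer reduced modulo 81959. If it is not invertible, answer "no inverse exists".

45425

Extended Euclidean algorithm:
81959 = 4·20363 + 507
20363 = 40·507 + 83
507 = 6·83 + 9
83 = 9·9 + 2
9 = 4·2 + 1
2 = 2·1 + 0
Since gcd(20363, 81959) = 1, back-substitute to write 1 as a combination:
1 = 9 − 4·2
1 = −4·83 + 37·9
1 = 37·507 − 226·83
1 = −226·20363 + 9077·507
1 = 9077·81959 − 36534·20363
Thus 20363·(-36534) ≡ 1 (mod 81959); reducing, -36534 mod 81959 = 45425.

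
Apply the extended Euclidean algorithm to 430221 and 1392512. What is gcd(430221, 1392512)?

Euclidean algorithm:
1392512 = 3×430221 + 101849
430221 = 4×101849 + 22825
101849 = 4×22825 + 10549
22825 = 2×10549 + 1727
10549 = 6×1727 + 187
1727 = 9×187 + 44
187 = 4×44 + 11
44 = 4×11 + 0
gcd(430221, 1392512) = 11.
Express as a combination:
11 = 187 − 4·44
11 = −4·1727 + 37·187
11 = 37·10549 − 226·1727
11 = −226·22825 + 489·10549
11 = 489·101849 − 2182·22825
11 = −2182·430221 + 9217·101849
11 = 9217·1392512 − 29833·430221
So 11 = (9217)·1392512 + (-29833)·430221.

11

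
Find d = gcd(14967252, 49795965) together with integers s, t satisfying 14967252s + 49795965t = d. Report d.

Euclidean algorithm:
49795965 = 3*14967252 + 4894209
14967252 = 3*4894209 + 284625
4894209 = 17*284625 + 55584
284625 = 5*55584 + 6705
55584 = 8*6705 + 1944
6705 = 3*1944 + 873
1944 = 2*873 + 198
873 = 4*198 + 81
198 = 2*81 + 36
81 = 2*36 + 9
36 = 4*9 + 0
gcd(14967252, 49795965) = 9.
Working backward:
9 = 81 − 2·36
9 = −2·198 + 5·81
9 = 5·873 − 22·198
9 = −22·1944 + 49·873
9 = 49·6705 − 169·1944
9 = −169·55584 + 1401·6705
9 = 1401·284625 − 7174·55584
9 = −7174·4894209 + 123359·284625
9 = 123359·14967252 − 377251·4894209
9 = −377251·49795965 + 1255112·14967252
So 9 = (-377251)·49795965 + (1255112)·14967252.

9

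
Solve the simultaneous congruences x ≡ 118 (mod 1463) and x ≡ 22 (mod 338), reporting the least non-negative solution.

479982

Write x = 118 + 1463·k. Then 1463·k ≡ 22 − 118 ≡ 242 (mod 338).
Need 1463⁻¹ mod 338. Extended Euclid on (338, 111):
338 = 3×111 + 5
111 = 22×5 + 1
5 = 5×1 + 0
Back-substitute:
1 = 111 − 22·5
1 = −22·338 + 67·111
1463⁻¹ ≡ 67 (mod 338), so k ≡ 67·242 ≡ 328 (mod 338).
x = 118 + 1463·328 = 479982.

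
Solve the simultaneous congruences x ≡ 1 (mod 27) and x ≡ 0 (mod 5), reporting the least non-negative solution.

55

Write x = 1 + 27·k. Then 27·k ≡ 0 − 1 ≡ 4 (mod 5).
Need 27⁻¹ mod 5. Extended Euclid on (5, 2):
5 = 2*2 + 1
2 = 2*1 + 0
Back-substitute:
1 = 5 − 2·2
27⁻¹ ≡ 3 (mod 5), so k ≡ 3·4 ≡ 2 (mod 5).
x = 1 + 27·2 = 55.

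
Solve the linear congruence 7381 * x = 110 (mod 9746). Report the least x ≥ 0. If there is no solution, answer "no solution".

First find gcd(7381, 9746):
9746 = 1×7381 + 2365
7381 = 3×2365 + 286
2365 = 8×286 + 77
286 = 3×77 + 55
77 = 1×55 + 22
55 = 2×22 + 11
22 = 2×11 + 0
gcd = 11 and 11 | 110, so solutions exist. Divide through by 11: 671x ≡ 10 (mod 886).
Now find 671⁻¹ mod 886:
886 = 1·671 + 215
671 = 3·215 + 26
215 = 8·26 + 7
26 = 3·7 + 5
7 = 1·5 + 2
5 = 2·2 + 1
2 = 2·1 + 0
Back-substitute:
1 = 5 − 2·2
1 = −2·7 + 3·5
1 = 3·26 − 11·7
1 = −11·215 + 91·26
1 = 91·671 − 284·215
1 = −284·886 + 375·671
So 671⁻¹ ≡ 375 (mod 886).
Then x ≡ 375·10 ≡ 206 (mod 886); the smallest non-negative solution is x = 206.

206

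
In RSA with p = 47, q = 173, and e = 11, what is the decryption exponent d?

5035

φ(n) = (p−1)(q−1) = 46·172 = 7912.
Need d with 11·d ≡ 1 (mod 7912). Apply the extended Euclidean algorithm:
7912 = 719*11 + 3
11 = 3*3 + 2
3 = 1*2 + 1
2 = 2*1 + 0
Back-substitute:
1 = 3 − 2
1 = −11 + 4·3
1 = 4·7912 − 2877·11
So 11·(-2877) ≡ 1 (mod 7912), hence d ≡ -2877 ≡ 5035 (mod 7912).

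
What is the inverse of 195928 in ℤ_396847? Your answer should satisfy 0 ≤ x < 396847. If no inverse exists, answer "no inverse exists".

gcd(396847, 195928) by repeated division:
396847 = 2·195928 + 4991
195928 = 39·4991 + 1279
4991 = 3·1279 + 1154
1279 = 1·1154 + 125
1154 = 9·125 + 29
125 = 4·29 + 9
29 = 3·9 + 2
9 = 4·2 + 1
2 = 2·1 + 0
The gcd is 1. Working backward:
1 = 9 − 4·2
1 = −4·29 + 13·9
1 = 13·125 − 56·29
1 = −56·1154 + 517·125
1 = 517·1279 − 573·1154
1 = −573·4991 + 2236·1279
1 = 2236·195928 − 87777·4991
1 = −87777·396847 + 177790·195928
So 195928·177790 ≡ 1 (mod 396847).

177790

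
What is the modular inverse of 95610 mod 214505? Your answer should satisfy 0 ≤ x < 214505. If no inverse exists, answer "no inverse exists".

no inverse exists

Compute gcd(95610, 214505):
214505 = 2·95610 + 23285
95610 = 4·23285 + 2470
23285 = 9·2470 + 1055
2470 = 2·1055 + 360
1055 = 2·360 + 335
360 = 1·335 + 25
335 = 13·25 + 10
25 = 2·10 + 5
10 = 2·5 + 0
Since gcd = 5 > 1, 95610 is not a unit mod 214505.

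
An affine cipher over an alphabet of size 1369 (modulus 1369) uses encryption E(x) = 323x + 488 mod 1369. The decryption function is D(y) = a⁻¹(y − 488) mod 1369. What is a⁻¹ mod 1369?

gcd(1369, 323) by repeated division:
1369 = 4*323 + 77
323 = 4*77 + 15
77 = 5*15 + 2
15 = 7*2 + 1
2 = 2*1 + 0
gcd = 1, so the inverse exists. Back-substitute:
1 = 15 − 7·2
1 = −7·77 + 36·15
1 = 36·323 − 151·77
1 = −151·1369 + 640·323
So 323·640 ≡ 1 (mod 1369).

640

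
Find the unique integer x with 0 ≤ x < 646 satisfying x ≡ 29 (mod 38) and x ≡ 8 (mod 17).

Write x = 29 + 38·k. Then 38·k ≡ 8 − 29 ≡ 13 (mod 17).
Need 38⁻¹ mod 17. Extended Euclid on (17, 4):
17 = 4*4 + 1
4 = 4*1 + 0
Back-substitute:
1 = 17 − 4·4
38⁻¹ ≡ 13 (mod 17), so k ≡ 13·13 ≡ 16 (mod 17).
x = 29 + 38·16 = 637.

637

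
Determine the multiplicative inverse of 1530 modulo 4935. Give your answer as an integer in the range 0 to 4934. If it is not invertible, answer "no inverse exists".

no inverse exists

Compute gcd(1530, 4935):
4935 = 3*1530 + 345
1530 = 4*345 + 150
345 = 2*150 + 45
150 = 3*45 + 15
45 = 3*15 + 0
gcd(1530, 4935) = 15 ≠ 1, so 1530 has no multiplicative inverse modulo 4935.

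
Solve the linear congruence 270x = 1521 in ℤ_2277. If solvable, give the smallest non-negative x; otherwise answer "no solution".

149

First find gcd(270, 2277):
2277 = 8·270 + 117
270 = 2·117 + 36
117 = 3·36 + 9
36 = 4·9 + 0
gcd = 9 and 9 | 1521, so solutions exist. Divide through by 9: 30x ≡ 169 (mod 253).
Now find 30⁻¹ mod 253:
253 = 8*30 + 13
30 = 2*13 + 4
13 = 3*4 + 1
4 = 4*1 + 0
Back-substitute:
1 = 13 − 3·4
1 = −3·30 + 7·13
1 = 7·253 − 59·30
So 30·(-59) ≡ 1 (mod 253), i.e. 30⁻¹ ≡ 194.
Then x ≡ 194·169 ≡ 149 (mod 253); the smallest non-negative solution is x = 149.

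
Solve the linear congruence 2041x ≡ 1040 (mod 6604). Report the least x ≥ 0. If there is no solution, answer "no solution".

First find gcd(2041, 6604):
6604 = 3·2041 + 481
2041 = 4·481 + 117
481 = 4·117 + 13
117 = 9·13 + 0
gcd = 13 and 13 | 1040, so solutions exist. Divide through by 13: 157x ≡ 80 (mod 508).
Now find 157⁻¹ mod 508:
508 = 3*157 + 37
157 = 4*37 + 9
37 = 4*9 + 1
9 = 9*1 + 0
Back-substitute:
1 = 37 − 4·9
1 = −4·157 + 17·37
1 = 17·508 − 55·157
So 157·(-55) ≡ 1 (mod 508), i.e. 157⁻¹ ≡ 453.
Then x ≡ 453·80 ≡ 172 (mod 508); the smallest non-negative solution is x = 172.

172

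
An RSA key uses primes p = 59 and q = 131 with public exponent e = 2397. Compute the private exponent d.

4753

φ(n) = (p−1)(q−1) = 58·130 = 7540.
Need d with 2397·d ≡ 1 (mod 7540). Apply the extended Euclidean algorithm:
7540 = 3·2397 + 349
2397 = 6·349 + 303
349 = 1·303 + 46
303 = 6·46 + 27
46 = 1·27 + 19
27 = 1·19 + 8
19 = 2·8 + 3
8 = 2·3 + 2
3 = 1·2 + 1
2 = 2·1 + 0
Back-substitute:
1 = 3 − 2
1 = −8 + 3·3
1 = 3·19 − 7·8
1 = −7·27 + 10·19
1 = 10·46 − 17·27
1 = −17·303 + 112·46
1 = 112·349 − 129·303
1 = −129·2397 + 886·349
1 = 886·7540 − 2787·2397
So 2397·(-2787) ≡ 1 (mod 7540), hence d ≡ -2787 ≡ 4753 (mod 7540).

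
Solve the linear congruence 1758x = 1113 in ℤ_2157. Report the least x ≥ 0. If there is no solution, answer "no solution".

527

First find gcd(1758, 2157):
2157 = 1·1758 + 399
1758 = 4·399 + 162
399 = 2·162 + 75
162 = 2·75 + 12
75 = 6·12 + 3
12 = 4·3 + 0
gcd = 3 and 3 | 1113, so solutions exist. Divide through by 3: 586x ≡ 371 (mod 719).
Now find 586⁻¹ mod 719:
719 = 1·586 + 133
586 = 4·133 + 54
133 = 2·54 + 25
54 = 2·25 + 4
25 = 6·4 + 1
4 = 4·1 + 0
Back-substitute:
1 = 25 − 6·4
1 = −6·54 + 13·25
1 = 13·133 − 32·54
1 = −32·586 + 141·133
1 = 141·719 − 173·586
So 586·(-173) ≡ 1 (mod 719), i.e. 586⁻¹ ≡ 546.
Then x ≡ 546·371 ≡ 527 (mod 719); the smallest non-negative solution is x = 527.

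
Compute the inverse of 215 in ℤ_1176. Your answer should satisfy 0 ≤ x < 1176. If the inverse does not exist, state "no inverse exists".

gcd(1176, 215) by repeated division:
1176 = 5·215 + 101
215 = 2·101 + 13
101 = 7·13 + 10
13 = 1·10 + 3
10 = 3·3 + 1
3 = 3·1 + 0
The gcd is 1. Working backward:
1 = 10 − 3·3
1 = −3·13 + 4·10
1 = 4·101 − 31·13
1 = −31·215 + 66·101
1 = 66·1176 − 361·215
So 215·(-361) ≡ 1 (mod 1176), and -361 ≡ 815 (mod 1176).

815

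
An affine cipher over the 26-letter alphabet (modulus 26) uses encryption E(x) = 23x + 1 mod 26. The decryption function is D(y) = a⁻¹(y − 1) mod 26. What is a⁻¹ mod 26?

Extended Euclidean algorithm:
26 = 1*23 + 3
23 = 7*3 + 2
3 = 1*2 + 1
2 = 2*1 + 0
The gcd is 1. Working backward:
1 = 3 − 2
1 = −23 + 8·3
1 = 8·26 − 9·23
So 23·(-9) ≡ 1 (mod 26), and -9 ≡ 17 (mod 26).

17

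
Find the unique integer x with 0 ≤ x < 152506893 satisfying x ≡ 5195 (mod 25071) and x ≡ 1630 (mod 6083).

Write x = 5195 + 25071·k. Then 25071·k ≡ 1630 − 5195 ≡ 2518 (mod 6083).
Need 25071⁻¹ mod 6083. Extended Euclid on (6083, 739):
6083 = 8×739 + 171
739 = 4×171 + 55
171 = 3×55 + 6
55 = 9×6 + 1
6 = 6×1 + 0
Back-substitute:
1 = 55 − 9·6
1 = −9·171 + 28·55
1 = 28·739 − 121·171
1 = −121·6083 + 996·739
25071⁻¹ ≡ 996 (mod 6083), so k ≡ 996·2518 ≡ 1732 (mod 6083).
x = 5195 + 25071·1732 = 43428167.

43428167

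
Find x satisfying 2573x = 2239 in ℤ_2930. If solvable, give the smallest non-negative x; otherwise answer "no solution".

First find gcd(2573, 2930):
2930 = 1*2573 + 357
2573 = 7*357 + 74
357 = 4*74 + 61
74 = 1*61 + 13
61 = 4*13 + 9
13 = 1*9 + 4
9 = 2*4 + 1
4 = 4*1 + 0
gcd = 1, so a unique solution mod 2930 exists.
Back-substitute for the Bézout coefficients:
1 = 9 − 2·4
1 = −2·13 + 3·9
1 = 3·61 − 14·13
1 = −14·74 + 17·61
1 = 17·357 − 82·74
1 = −82·2573 + 591·357
1 = 591·2930 − 673·2573
So 2573·(-673) ≡ 1 (mod 2930), giving 2573⁻¹ ≡ 2257.
x ≡ 2573⁻¹·2239 ≡ 2257·2239 ≡ 2103 (mod 2930).

2103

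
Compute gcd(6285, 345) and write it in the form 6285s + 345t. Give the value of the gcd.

Euclidean algorithm:
6285 = 18×345 + 75
345 = 4×75 + 45
75 = 1×45 + 30
45 = 1×30 + 15
30 = 2×15 + 0
gcd(6285, 345) = 15.
Back-substituting:
15 = 45 − 30
15 = −75 + 2·45
15 = 2·345 − 9·75
15 = −9·6285 + 164·345
So 15 = (-9)·6285 + (164)·345.

15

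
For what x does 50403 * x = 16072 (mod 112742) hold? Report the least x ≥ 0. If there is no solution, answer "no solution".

224

First find gcd(50403, 112742):
112742 = 2×50403 + 11936
50403 = 4×11936 + 2659
11936 = 4×2659 + 1300
2659 = 2×1300 + 59
1300 = 22×59 + 2
59 = 29×2 + 1
2 = 2×1 + 0
gcd = 1, so a unique solution mod 112742 exists.
Back-substitute for the Bézout coefficients:
1 = 59 − 29·2
1 = −29·1300 + 639·59
1 = 639·2659 − 1307·1300
1 = −1307·11936 + 5867·2659
1 = 5867·50403 − 24775·11936
1 = −24775·112742 + 55417·50403
So 50403·(55417) ≡ 1 (mod 112742), giving 50403⁻¹ ≡ 55417.
x ≡ 50403⁻¹·16072 ≡ 55417·16072 ≡ 224 (mod 112742).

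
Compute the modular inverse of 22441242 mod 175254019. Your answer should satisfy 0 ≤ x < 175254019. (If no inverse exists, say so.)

24042154

gcd(175254019, 22441242) by repeated division:
175254019 = 7×22441242 + 18165325
22441242 = 1×18165325 + 4275917
18165325 = 4×4275917 + 1061657
4275917 = 4×1061657 + 29289
1061657 = 36×29289 + 7253
29289 = 4×7253 + 277
7253 = 26×277 + 51
277 = 5×51 + 22
51 = 2×22 + 7
22 = 3×7 + 1
7 = 7×1 + 0
gcd = 1, so the inverse exists. Back-substitute:
1 = 22 − 3·7
1 = −3·51 + 7·22
1 = 7·277 − 38·51
1 = −38·7253 + 995·277
1 = 995·29289 − 4018·7253
1 = −4018·1061657 + 145643·29289
1 = 145643·4275917 − 586590·1061657
1 = −586590·18165325 + 2492003·4275917
1 = 2492003·22441242 − 3078593·18165325
1 = −3078593·175254019 + 24042154·22441242
So 22441242·24042154 ≡ 1 (mod 175254019).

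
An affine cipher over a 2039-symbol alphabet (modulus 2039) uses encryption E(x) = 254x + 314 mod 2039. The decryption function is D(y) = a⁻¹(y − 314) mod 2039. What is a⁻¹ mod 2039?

1164

Apply the Euclidean algorithm to 2039 and 254:
2039 = 8×254 + 7
254 = 36×7 + 2
7 = 3×2 + 1
2 = 2×1 + 0
The gcd is 1. Working backward:
1 = 7 − 3·2
1 = −3·254 + 109·7
1 = 109·2039 − 875·254
Thus 254·(-875) ≡ 1 (mod 2039); reducing, -875 mod 2039 = 1164.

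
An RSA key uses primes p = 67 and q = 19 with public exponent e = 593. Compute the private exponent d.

φ(n) = (p−1)(q−1) = 66·18 = 1188.
Need d with 593·d ≡ 1 (mod 1188). Apply the extended Euclidean algorithm:
1188 = 2×593 + 2
593 = 296×2 + 1
2 = 2×1 + 0
Back-substitute:
1 = 593 − 296·2
1 = −296·1188 + 593·593
So 593·593 ≡ 1 (mod 1188), hence d = 593.

593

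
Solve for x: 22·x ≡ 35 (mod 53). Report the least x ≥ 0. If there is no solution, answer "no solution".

4

First find gcd(22, 53):
53 = 2*22 + 9
22 = 2*9 + 4
9 = 2*4 + 1
4 = 4*1 + 0
gcd = 1, so a unique solution mod 53 exists.
Back-substitute for the Bézout coefficients:
1 = 9 − 2·4
1 = −2·22 + 5·9
1 = 5·53 − 12·22
So 22·(-12) ≡ 1 (mod 53), giving 22⁻¹ ≡ 41.
x ≡ 22⁻¹·35 ≡ 41·35 ≡ 4 (mod 53).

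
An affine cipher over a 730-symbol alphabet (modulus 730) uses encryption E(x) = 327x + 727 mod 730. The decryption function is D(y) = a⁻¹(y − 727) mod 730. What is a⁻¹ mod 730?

413

Extended Euclidean algorithm:
730 = 2·327 + 76
327 = 4·76 + 23
76 = 3·23 + 7
23 = 3·7 + 2
7 = 3·2 + 1
2 = 2·1 + 0
The gcd is 1. Working backward:
1 = 7 − 3·2
1 = −3·23 + 10·7
1 = 10·76 − 33·23
1 = −33·327 + 142·76
1 = 142·730 − 317·327
So 327·(-317) ≡ 1 (mod 730), and -317 ≡ 413 (mod 730).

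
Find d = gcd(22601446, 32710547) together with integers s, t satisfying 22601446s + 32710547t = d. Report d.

1

Euclidean algorithm:
32710547 = 1·22601446 + 10109101
22601446 = 2·10109101 + 2383244
10109101 = 4·2383244 + 576125
2383244 = 4·576125 + 78744
576125 = 7·78744 + 24917
78744 = 3·24917 + 3993
24917 = 6·3993 + 959
3993 = 4·959 + 157
959 = 6·157 + 17
157 = 9·17 + 4
17 = 4·4 + 1
4 = 4·1 + 0
gcd(22601446, 32710547) = 1.
Express as a combination:
1 = 17 − 4·4
1 = −4·157 + 37·17
1 = 37·959 − 226·157
1 = −226·3993 + 941·959
1 = 941·24917 − 5872·3993
1 = −5872·78744 + 18557·24917
1 = 18557·576125 − 135771·78744
1 = −135771·2383244 + 561641·576125
1 = 561641·10109101 − 2382335·2383244
1 = −2382335·22601446 + 5326311·10109101
1 = 5326311·32710547 − 7708646·22601446
So 1 = (5326311)·32710547 + (-7708646)·22601446.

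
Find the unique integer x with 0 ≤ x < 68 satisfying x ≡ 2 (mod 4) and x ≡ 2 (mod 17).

Write x = 2 + 4·k. Then 4·k ≡ 2 − 2 ≡ 0 (mod 17).
Need 4⁻¹ mod 17. Extended Euclid on (17, 4):
17 = 4·4 + 1
4 = 4·1 + 0
Back-substitute:
1 = 17 − 4·4
4⁻¹ ≡ 13 (mod 17), so k ≡ 13·0 ≡ 0 (mod 17).
x = 2 + 4·0 = 2.

2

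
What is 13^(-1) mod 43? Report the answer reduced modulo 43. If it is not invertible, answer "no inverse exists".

Run Euclid on (43, 13):
43 = 3*13 + 4
13 = 3*4 + 1
4 = 4*1 + 0
gcd = 1, so the inverse exists. Back-substitute:
1 = 13 − 3·4
1 = −3·43 + 10·13
So 13·10 ≡ 1 (mod 43).

10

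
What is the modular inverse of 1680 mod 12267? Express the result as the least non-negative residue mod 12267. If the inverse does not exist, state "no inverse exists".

Euclidean algorithm on 12267, 1680:
12267 = 7×1680 + 507
1680 = 3×507 + 159
507 = 3×159 + 30
159 = 5×30 + 9
30 = 3×9 + 3
9 = 3×3 + 0
The gcd is 3, not 1, hence no inverse exists.

no inverse exists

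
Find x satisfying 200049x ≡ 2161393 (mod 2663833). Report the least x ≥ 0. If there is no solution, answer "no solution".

First find gcd(200049, 2663833):
2663833 = 13×200049 + 63196
200049 = 3×63196 + 10461
63196 = 6×10461 + 430
10461 = 24×430 + 141
430 = 3×141 + 7
141 = 20×7 + 1
7 = 7×1 + 0
gcd = 1, so a unique solution mod 2663833 exists.
Back-substitute for the Bézout coefficients:
1 = 141 − 20·7
1 = −20·430 + 61·141
1 = 61·10461 − 1484·430
1 = −1484·63196 + 8965·10461
1 = 8965·200049 − 28379·63196
1 = −28379·2663833 + 377892·200049
So 200049·(377892) ≡ 1 (mod 2663833), giving 200049⁻¹ ≡ 377892.
x ≡ 200049⁻¹·2161393 ≡ 377892·2161393 ≡ 1968261 (mod 2663833).

1968261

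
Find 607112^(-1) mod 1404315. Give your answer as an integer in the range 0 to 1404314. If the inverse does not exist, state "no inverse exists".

no inverse exists

Euclidean algorithm on 1404315, 607112:
1404315 = 2·607112 + 190091
607112 = 3·190091 + 36839
190091 = 5·36839 + 5896
36839 = 6·5896 + 1463
5896 = 4·1463 + 44
1463 = 33·44 + 11
44 = 4·11 + 0
Since gcd = 11 > 1, 607112 is not a unit mod 1404315.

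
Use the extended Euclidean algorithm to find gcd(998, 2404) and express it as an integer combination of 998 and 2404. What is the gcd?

Repeated division:
2404 = 2*998 + 408
998 = 2*408 + 182
408 = 2*182 + 44
182 = 4*44 + 6
44 = 7*6 + 2
6 = 3*2 + 0
gcd(998, 2404) = 2.
Express as a combination:
2 = 44 − 7·6
2 = −7·182 + 29·44
2 = 29·408 − 65·182
2 = −65·998 + 159·408
2 = 159·2404 − 383·998
So 2 = (159)·2404 + (-383)·998.

2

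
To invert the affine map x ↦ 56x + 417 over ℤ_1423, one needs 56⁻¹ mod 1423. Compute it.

432

gcd(1423, 56) by repeated division:
1423 = 25×56 + 23
56 = 2×23 + 10
23 = 2×10 + 3
10 = 3×3 + 1
3 = 3×1 + 0
Since gcd(56, 1423) = 1, back-substitute to write 1 as a combination:
1 = 10 − 3·3
1 = −3·23 + 7·10
1 = 7·56 − 17·23
1 = −17·1423 + 432·56
So 56·432 ≡ 1 (mod 1423).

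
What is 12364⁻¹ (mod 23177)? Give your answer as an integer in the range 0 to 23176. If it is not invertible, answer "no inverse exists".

no inverse exists

Euclidean algorithm on 23177, 12364:
23177 = 1×12364 + 10813
12364 = 1×10813 + 1551
10813 = 6×1551 + 1507
1551 = 1×1507 + 44
1507 = 34×44 + 11
44 = 4×11 + 0
The gcd is 11, not 1, hence no inverse exists.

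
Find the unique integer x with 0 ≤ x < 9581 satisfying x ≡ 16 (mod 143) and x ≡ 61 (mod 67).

731

Write x = 16 + 143·k. Then 143·k ≡ 61 − 16 ≡ 45 (mod 67).
Need 143⁻¹ mod 67. Extended Euclid on (67, 9):
67 = 7×9 + 4
9 = 2×4 + 1
4 = 4×1 + 0
Back-substitute:
1 = 9 − 2·4
1 = −2·67 + 15·9
143⁻¹ ≡ 15 (mod 67), so k ≡ 15·45 ≡ 5 (mod 67).
x = 16 + 143·5 = 731.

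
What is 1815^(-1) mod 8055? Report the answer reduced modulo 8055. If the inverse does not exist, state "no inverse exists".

no inverse exists

Compute gcd(1815, 8055):
8055 = 4·1815 + 795
1815 = 2·795 + 225
795 = 3·225 + 120
225 = 1·120 + 105
120 = 1·105 + 15
105 = 7·15 + 0
gcd(1815, 8055) = 15 ≠ 1, so 1815 has no multiplicative inverse modulo 8055.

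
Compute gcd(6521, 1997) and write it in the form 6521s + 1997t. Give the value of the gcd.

1

Repeated division:
6521 = 3×1997 + 530
1997 = 3×530 + 407
530 = 1×407 + 123
407 = 3×123 + 38
123 = 3×38 + 9
38 = 4×9 + 2
9 = 4×2 + 1
2 = 2×1 + 0
gcd(6521, 1997) = 1.
Express as a combination:
1 = 9 − 4·2
1 = −4·38 + 17·9
1 = 17·123 − 55·38
1 = −55·407 + 182·123
1 = 182·530 − 237·407
1 = −237·1997 + 893·530
1 = 893·6521 − 2916·1997
So 1 = (893)·6521 + (-2916)·1997.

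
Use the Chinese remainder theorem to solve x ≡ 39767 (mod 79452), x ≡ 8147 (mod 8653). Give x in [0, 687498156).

463324379

Write x = 39767 + 79452·k. Then 79452·k ≡ 8147 − 39767 ≡ 2992 (mod 8653).
Need 79452⁻¹ mod 8653. Extended Euclid on (8653, 1575):
8653 = 5*1575 + 778
1575 = 2*778 + 19
778 = 40*19 + 18
19 = 1*18 + 1
18 = 18*1 + 0
Back-substitute:
1 = 19 − 18
1 = −778 + 41·19
1 = 41·1575 − 83·778
1 = −83·8653 + 456·1575
79452⁻¹ ≡ 456 (mod 8653), so k ≡ 456·2992 ≡ 5831 (mod 8653).
x = 39767 + 79452·5831 = 463324379.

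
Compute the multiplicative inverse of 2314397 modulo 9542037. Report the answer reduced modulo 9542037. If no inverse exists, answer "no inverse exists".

9279173

Extended Euclidean algorithm:
9542037 = 4×2314397 + 284449
2314397 = 8×284449 + 38805
284449 = 7×38805 + 12814
38805 = 3×12814 + 363
12814 = 35×363 + 109
363 = 3×109 + 36
109 = 3×36 + 1
36 = 36×1 + 0
gcd = 1, so the inverse exists. Back-substitute:
1 = 109 − 3·36
1 = −3·363 + 10·109
1 = 10·12814 − 353·363
1 = −353·38805 + 1069·12814
1 = 1069·284449 − 7836·38805
1 = −7836·2314397 + 63757·284449
1 = 63757·9542037 − 262864·2314397
So 2314397·(-262864) ≡ 1 (mod 9542037), and -262864 ≡ 9279173 (mod 9542037).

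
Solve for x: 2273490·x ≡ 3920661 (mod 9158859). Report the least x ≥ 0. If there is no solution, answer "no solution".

First find gcd(2273490, 9158859):
9158859 = 4*2273490 + 64899
2273490 = 35*64899 + 2025
64899 = 32*2025 + 99
2025 = 20*99 + 45
99 = 2*45 + 9
45 = 5*9 + 0
gcd = 9 and 9 | 3920661, so solutions exist. Divide through by 9: 252610x ≡ 435629 (mod 1017651).
Now find 252610⁻¹ mod 1017651:
1017651 = 4*252610 + 7211
252610 = 35*7211 + 225
7211 = 32*225 + 11
225 = 20*11 + 5
11 = 2*5 + 1
5 = 5*1 + 0
Back-substitute:
1 = 11 − 2·5
1 = −2·225 + 41·11
1 = 41·7211 − 1314·225
1 = −1314·252610 + 46031·7211
1 = 46031·1017651 − 185438·252610
So 252610·(-185438) ≡ 1 (mod 1017651), i.e. 252610⁻¹ ≡ 832213.
Then x ≡ 832213·435629 ≡ 1001180 (mod 1017651); the smallest non-negative solution is x = 1001180.

1001180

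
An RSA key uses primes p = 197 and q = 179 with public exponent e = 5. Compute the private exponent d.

φ(n) = (p−1)(q−1) = 196·178 = 34888.
Need d with 5·d ≡ 1 (mod 34888). Apply the extended Euclidean algorithm:
34888 = 6977·5 + 3
5 = 1·3 + 2
3 = 1·2 + 1
2 = 2·1 + 0
Back-substitute:
1 = 3 − 2
1 = −5 + 2·3
1 = 2·34888 − 13955·5
So 5·(-13955) ≡ 1 (mod 34888), hence d ≡ -13955 ≡ 20933 (mod 34888).

20933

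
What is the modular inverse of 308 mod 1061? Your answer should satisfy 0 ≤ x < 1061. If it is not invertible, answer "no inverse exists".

gcd(1061, 308) by repeated division:
1061 = 3*308 + 137
308 = 2*137 + 34
137 = 4*34 + 1
34 = 34*1 + 0
The gcd is 1. Working backward:
1 = 137 − 4·34
1 = −4·308 + 9·137
1 = 9·1061 − 31·308
So 308·(-31) ≡ 1 (mod 1061), and -31 ≡ 1030 (mod 1061).

1030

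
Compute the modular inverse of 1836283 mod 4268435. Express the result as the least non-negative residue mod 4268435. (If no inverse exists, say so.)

Run Euclid on (4268435, 1836283):
4268435 = 2*1836283 + 595869
1836283 = 3*595869 + 48676
595869 = 12*48676 + 11757
48676 = 4*11757 + 1648
11757 = 7*1648 + 221
1648 = 7*221 + 101
221 = 2*101 + 19
101 = 5*19 + 6
19 = 3*6 + 1
6 = 6*1 + 0
Since gcd(1836283, 4268435) = 1, back-substitute to write 1 as a combination:
1 = 19 − 3·6
1 = −3·101 + 16·19
1 = 16·221 − 35·101
1 = −35·1648 + 261·221
1 = 261·11757 − 1862·1648
1 = −1862·48676 + 7709·11757
1 = 7709·595869 − 94370·48676
1 = −94370·1836283 + 290819·595869
1 = 290819·4268435 − 676008·1836283
So 1836283·(-676008) ≡ 1 (mod 4268435), and -676008 ≡ 3592427 (mod 4268435).

3592427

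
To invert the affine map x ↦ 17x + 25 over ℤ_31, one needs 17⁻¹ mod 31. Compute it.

11

Extended Euclidean algorithm:
31 = 1×17 + 14
17 = 1×14 + 3
14 = 4×3 + 2
3 = 1×2 + 1
2 = 2×1 + 0
gcd = 1, so the inverse exists. Back-substitute:
1 = 3 − 2
1 = −14 + 5·3
1 = 5·17 − 6·14
1 = −6·31 + 11·17
So 17·11 ≡ 1 (mod 31).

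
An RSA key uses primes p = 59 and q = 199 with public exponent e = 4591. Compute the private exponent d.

883

φ(n) = (p−1)(q−1) = 58·198 = 11484.
Need d with 4591·d ≡ 1 (mod 11484). Apply the extended Euclidean algorithm:
11484 = 2·4591 + 2302
4591 = 1·2302 + 2289
2302 = 1·2289 + 13
2289 = 176·13 + 1
13 = 13·1 + 0
Back-substitute:
1 = 2289 − 176·13
1 = −176·2302 + 177·2289
1 = 177·4591 − 353·2302
1 = −353·11484 + 883·4591
So 4591·883 ≡ 1 (mod 11484), hence d = 883.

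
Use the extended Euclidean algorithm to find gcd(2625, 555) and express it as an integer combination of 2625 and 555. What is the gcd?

Euclidean algorithm:
2625 = 4·555 + 405
555 = 1·405 + 150
405 = 2·150 + 105
150 = 1·105 + 45
105 = 2·45 + 15
45 = 3·15 + 0
gcd(2625, 555) = 15.
Express as a combination:
15 = 105 − 2·45
15 = −2·150 + 3·105
15 = 3·405 − 8·150
15 = −8·555 + 11·405
15 = 11·2625 − 52·555
So 15 = (11)·2625 + (-52)·555.

15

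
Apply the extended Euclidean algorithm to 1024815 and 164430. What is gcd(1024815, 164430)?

Apply Euclid's algorithm to 1024815 and 164430:
1024815 = 6·164430 + 38235
164430 = 4·38235 + 11490
38235 = 3·11490 + 3765
11490 = 3·3765 + 195
3765 = 19·195 + 60
195 = 3·60 + 15
60 = 4·15 + 0
gcd(1024815, 164430) = 15.
Express as a combination:
15 = 195 − 3·60
15 = −3·3765 + 58·195
15 = 58·11490 − 177·3765
15 = −177·38235 + 589·11490
15 = 589·164430 − 2533·38235
15 = −2533·1024815 + 15787·164430
So 15 = (-2533)·1024815 + (15787)·164430.

15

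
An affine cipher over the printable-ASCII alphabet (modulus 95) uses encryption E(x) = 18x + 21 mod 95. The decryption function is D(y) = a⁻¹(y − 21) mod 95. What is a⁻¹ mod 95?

Apply the Euclidean algorithm to 95 and 18:
95 = 5·18 + 5
18 = 3·5 + 3
5 = 1·3 + 2
3 = 1·2 + 1
2 = 2·1 + 0
Since gcd(18, 95) = 1, back-substitute to write 1 as a combination:
1 = 3 − 2
1 = −5 + 2·3
1 = 2·18 − 7·5
1 = −7·95 + 37·18
So 18·37 ≡ 1 (mod 95).

37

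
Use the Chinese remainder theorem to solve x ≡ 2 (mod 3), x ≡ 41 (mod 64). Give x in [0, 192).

41

Write x = 2 + 3·k. Then 3·k ≡ 41 − 2 ≡ 39 (mod 64).
Need 3⁻¹ mod 64. Extended Euclid on (64, 3):
64 = 21·3 + 1
3 = 3·1 + 0
Back-substitute:
1 = 64 − 21·3
3⁻¹ ≡ 43 (mod 64), so k ≡ 43·39 ≡ 13 (mod 64).
x = 2 + 3·13 = 41.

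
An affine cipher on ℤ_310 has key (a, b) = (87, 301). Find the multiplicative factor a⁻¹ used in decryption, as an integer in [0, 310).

Apply the Euclidean algorithm to 310 and 87:
310 = 3×87 + 49
87 = 1×49 + 38
49 = 1×38 + 11
38 = 3×11 + 5
11 = 2×5 + 1
5 = 5×1 + 0
The gcd is 1. Working backward:
1 = 11 − 2·5
1 = −2·38 + 7·11
1 = 7·49 − 9·38
1 = −9·87 + 16·49
1 = 16·310 − 57·87
Thus 87·(-57) ≡ 1 (mod 310); reducing, -57 mod 310 = 253.

253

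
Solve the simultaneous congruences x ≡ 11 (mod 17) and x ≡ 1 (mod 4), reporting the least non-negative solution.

Write x = 11 + 17·k. Then 17·k ≡ 1 − 11 ≡ 2 (mod 4).
Need 17⁻¹ mod 4. Extended Euclid on (4, 1):
4 = 4·1 + 0
17⁻¹ ≡ 1 (mod 4), so k ≡ 1·2 ≡ 2 (mod 4).
x = 11 + 17·2 = 45.

45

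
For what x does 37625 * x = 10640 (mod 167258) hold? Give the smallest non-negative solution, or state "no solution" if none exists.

First find gcd(37625, 167258):
167258 = 4·37625 + 16758
37625 = 2·16758 + 4109
16758 = 4·4109 + 322
4109 = 12·322 + 245
322 = 1·245 + 77
245 = 3·77 + 14
77 = 5·14 + 7
14 = 2·7 + 0
gcd = 7 and 7 | 10640, so solutions exist. Divide through by 7: 5375x ≡ 1520 (mod 23894).
Now find 5375⁻¹ mod 23894:
23894 = 4×5375 + 2394
5375 = 2×2394 + 587
2394 = 4×587 + 46
587 = 12×46 + 35
46 = 1×35 + 11
35 = 3×11 + 2
11 = 5×2 + 1
2 = 2×1 + 0
Back-substitute:
1 = 11 − 5·2
1 = −5·35 + 16·11
1 = 16·46 − 21·35
1 = −21·587 + 268·46
1 = 268·2394 − 1093·587
1 = −1093·5375 + 2454·2394
1 = 2454·23894 − 10909·5375
So 5375·(-10909) ≡ 1 (mod 23894), i.e. 5375⁻¹ ≡ 12985.
Then x ≡ 12985·1520 ≡ 756 (mod 23894); the smallest non-negative solution is x = 756.

756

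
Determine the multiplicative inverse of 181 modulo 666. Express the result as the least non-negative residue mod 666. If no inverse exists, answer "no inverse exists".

Apply the Euclidean algorithm to 666 and 181:
666 = 3×181 + 123
181 = 1×123 + 58
123 = 2×58 + 7
58 = 8×7 + 2
7 = 3×2 + 1
2 = 2×1 + 0
gcd = 1, so the inverse exists. Back-substitute:
1 = 7 − 3·2
1 = −3·58 + 25·7
1 = 25·123 − 53·58
1 = −53·181 + 78·123
1 = 78·666 − 287·181
Hence 181⁻¹ ≡ -287 ≡ 379 (mod 666).

379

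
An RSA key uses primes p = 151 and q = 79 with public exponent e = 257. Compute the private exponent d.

φ(n) = (p−1)(q−1) = 150·78 = 11700.
Need d with 257·d ≡ 1 (mod 11700). Apply the extended Euclidean algorithm:
11700 = 45·257 + 135
257 = 1·135 + 122
135 = 1·122 + 13
122 = 9·13 + 5
13 = 2·5 + 3
5 = 1·3 + 2
3 = 1·2 + 1
2 = 2·1 + 0
Back-substitute:
1 = 3 − 2
1 = −5 + 2·3
1 = 2·13 − 5·5
1 = −5·122 + 47·13
1 = 47·135 − 52·122
1 = −52·257 + 99·135
1 = 99·11700 − 4507·257
So 257·(-4507) ≡ 1 (mod 11700), hence d ≡ -4507 ≡ 7193 (mod 11700).

7193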